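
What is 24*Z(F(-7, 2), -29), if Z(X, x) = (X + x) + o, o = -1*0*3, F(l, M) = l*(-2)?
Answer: -360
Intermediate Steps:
F(l, M) = -2*l
o = 0 (o = 0*3 = 0)
Z(X, x) = X + x (Z(X, x) = (X + x) + 0 = X + x)
24*Z(F(-7, 2), -29) = 24*(-2*(-7) - 29) = 24*(14 - 29) = 24*(-15) = -360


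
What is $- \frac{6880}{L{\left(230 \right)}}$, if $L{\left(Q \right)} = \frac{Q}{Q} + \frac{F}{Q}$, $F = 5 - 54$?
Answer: $- \frac{1582400}{181} \approx -8742.5$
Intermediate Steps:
$F = -49$ ($F = 5 - 54 = -49$)
$L{\left(Q \right)} = 1 - \frac{49}{Q}$ ($L{\left(Q \right)} = \frac{Q}{Q} - \frac{49}{Q} = 1 - \frac{49}{Q}$)
$- \frac{6880}{L{\left(230 \right)}} = - \frac{6880}{\frac{1}{230} \left(-49 + 230\right)} = - \frac{6880}{\frac{1}{230} \cdot 181} = - \frac{6880}{\frac{181}{230}} = \left(-6880\right) \frac{230}{181} = - \frac{1582400}{181}$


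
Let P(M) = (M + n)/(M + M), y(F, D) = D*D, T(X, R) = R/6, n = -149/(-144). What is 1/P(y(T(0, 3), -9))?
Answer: 23328/11813 ≈ 1.9748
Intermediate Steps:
n = 149/144 (n = -149*(-1/144) = 149/144 ≈ 1.0347)
T(X, R) = R/6 (T(X, R) = R*(⅙) = R/6)
y(F, D) = D²
P(M) = (149/144 + M)/(2*M) (P(M) = (M + 149/144)/(M + M) = (149/144 + M)/((2*M)) = (149/144 + M)*(1/(2*M)) = (149/144 + M)/(2*M))
1/P(y(T(0, 3), -9)) = 1/((149 + 144*(-9)²)/(288*((-9)²))) = 1/((1/288)*(149 + 144*81)/81) = 1/((1/288)*(1/81)*(149 + 11664)) = 1/((1/288)*(1/81)*11813) = 1/(11813/23328) = 23328/11813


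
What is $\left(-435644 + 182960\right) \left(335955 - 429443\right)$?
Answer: $23622921792$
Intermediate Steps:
$\left(-435644 + 182960\right) \left(335955 - 429443\right) = \left(-252684\right) \left(-93488\right) = 23622921792$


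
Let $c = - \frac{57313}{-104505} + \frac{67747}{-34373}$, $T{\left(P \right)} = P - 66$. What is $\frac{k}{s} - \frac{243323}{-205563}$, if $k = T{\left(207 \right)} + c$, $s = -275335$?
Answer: $\frac{722385173353690056}{610543543336252525} \approx 1.1832$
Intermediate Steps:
$T{\left(P \right)} = -66 + P$ ($T{\left(P \right)} = P - 66 = -66 + P$)
$c = - \frac{138104878}{97085145}$ ($c = \left(-57313\right) \left(- \frac{1}{104505}\right) + 67747 \left(- \frac{1}{34373}\right) = \frac{57313}{104505} - \frac{1831}{929} = - \frac{138104878}{97085145} \approx -1.4225$)
$k = \frac{13550900567}{97085145}$ ($k = \left(-66 + 207\right) - \frac{138104878}{97085145} = 141 - \frac{138104878}{97085145} = \frac{13550900567}{97085145} \approx 139.58$)
$\frac{k}{s} - \frac{243323}{-205563} = \frac{13550900567}{97085145 \left(-275335\right)} - \frac{243323}{-205563} = \frac{13550900567}{97085145} \left(- \frac{1}{275335}\right) - - \frac{243323}{205563} = - \frac{13550900567}{26730938398575} + \frac{243323}{205563} = \frac{722385173353690056}{610543543336252525}$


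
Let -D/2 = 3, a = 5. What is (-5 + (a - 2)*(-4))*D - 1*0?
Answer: 102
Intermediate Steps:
D = -6 (D = -2*3 = -6)
(-5 + (a - 2)*(-4))*D - 1*0 = (-5 + (5 - 2)*(-4))*(-6) - 1*0 = (-5 + 3*(-4))*(-6) + 0 = (-5 - 12)*(-6) + 0 = -17*(-6) + 0 = 102 + 0 = 102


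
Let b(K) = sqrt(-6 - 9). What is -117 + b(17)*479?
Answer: -117 + 479*I*sqrt(15) ≈ -117.0 + 1855.2*I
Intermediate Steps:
b(K) = I*sqrt(15) (b(K) = sqrt(-15) = I*sqrt(15))
-117 + b(17)*479 = -117 + (I*sqrt(15))*479 = -117 + 479*I*sqrt(15)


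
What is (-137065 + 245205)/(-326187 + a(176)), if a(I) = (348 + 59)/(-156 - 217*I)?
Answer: -4146952720/12508619483 ≈ -0.33153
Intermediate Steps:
a(I) = 407/(-156 - 217*I)
(-137065 + 245205)/(-326187 + a(176)) = (-137065 + 245205)/(-326187 - 407/(156 + 217*176)) = 108140/(-326187 - 407/(156 + 38192)) = 108140/(-326187 - 407/38348) = 108140/(-12508619483/38348) = 108140*(-38348/12508619483) = -4146952720/12508619483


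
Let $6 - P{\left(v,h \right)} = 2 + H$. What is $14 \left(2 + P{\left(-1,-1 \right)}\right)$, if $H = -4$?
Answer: $140$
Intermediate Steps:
$P{\left(v,h \right)} = 8$ ($P{\left(v,h \right)} = 6 - \left(2 - 4\right) = 6 - -2 = 6 + 2 = 8$)
$14 \left(2 + P{\left(-1,-1 \right)}\right) = 14 \left(2 + 8\right) = 14 \cdot 10 = 140$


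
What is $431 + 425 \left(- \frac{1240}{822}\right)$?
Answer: $- \frac{86359}{411} \approx -210.12$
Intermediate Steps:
$431 + 425 \left(- \frac{1240}{822}\right) = 431 + 425 \left(\left(-1240\right) \frac{1}{822}\right) = 431 + 425 \left(- \frac{620}{411}\right) = 431 - \frac{263500}{411} = - \frac{86359}{411}$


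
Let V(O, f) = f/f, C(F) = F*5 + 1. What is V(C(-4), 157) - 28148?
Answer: -28147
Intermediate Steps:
C(F) = 1 + 5*F (C(F) = 5*F + 1 = 1 + 5*F)
V(O, f) = 1
V(C(-4), 157) - 28148 = 1 - 28148 = -28147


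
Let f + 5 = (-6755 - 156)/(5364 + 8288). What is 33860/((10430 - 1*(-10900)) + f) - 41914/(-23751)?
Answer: 7727048801222/2304812786913 ≈ 3.3526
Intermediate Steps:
f = -75171/13652 (f = -5 + (-6755 - 156)/(5364 + 8288) = -5 - 6911/13652 = -75171/13652 ≈ -5.5062)
33860/((10430 - 1*(-10900)) + f) - 41914/(-23751) = 33860/((10430 - 1*(-10900)) - 75171/13652) - 41914/(-23751) = 33860/((10430 + 10900) - 75171/13652) - 41914*(-1/23751) = 33860/(21330 - 75171/13652) + 41914/23751 = 33860/(291121989/13652) + 41914/23751 = 33860*(13652/291121989) + 41914/23751 = 462256720/291121989 + 41914/23751 = 7727048801222/2304812786913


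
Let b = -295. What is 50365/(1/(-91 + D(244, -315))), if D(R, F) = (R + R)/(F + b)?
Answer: -4623507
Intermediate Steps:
D(R, F) = 2*R/(-295 + F) (D(R, F) = (R + R)/(F - 295) = (2*R)/(-295 + F) = 2*R/(-295 + F))
50365/(1/(-91 + D(244, -315))) = 50365/(1/(-91 + 2*244/(-295 - 315))) = 50365/(1/(-91 + 2*244/(-610))) = 50365/(1/(-91 + 2*244*(-1/610))) = 50365/(1/(-91 - ⅘)) = 50365/(1/(-459/5)) = 50365/(-5/459) = 50365*(-459/5) = -4623507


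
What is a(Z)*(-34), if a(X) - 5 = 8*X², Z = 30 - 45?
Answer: -61370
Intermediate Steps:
Z = -15
a(X) = 5 + 8*X²
a(Z)*(-34) = (5 + 8*(-15)²)*(-34) = (5 + 8*225)*(-34) = (5 + 1800)*(-34) = 1805*(-34) = -61370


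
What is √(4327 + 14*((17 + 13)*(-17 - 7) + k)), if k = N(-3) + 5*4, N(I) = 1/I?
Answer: I*√49299/3 ≈ 74.011*I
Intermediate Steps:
k = 59/3 (k = 1/(-3) + 5*4 = -⅓ + 20 = 59/3 ≈ 19.667)
√(4327 + 14*((17 + 13)*(-17 - 7) + k)) = √(4327 + 14*((17 + 13)*(-17 - 7) + 59/3)) = √(4327 + 14*(30*(-24) + 59/3)) = √(4327 + 14*(-720 + 59/3)) = √(4327 + 14*(-2101/3)) = √(4327 - 29414/3) = √(-16433/3) = I*√49299/3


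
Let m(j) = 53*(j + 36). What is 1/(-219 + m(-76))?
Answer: -1/2339 ≈ -0.00042753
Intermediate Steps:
m(j) = 1908 + 53*j (m(j) = 53*(36 + j) = 1908 + 53*j)
1/(-219 + m(-76)) = 1/(-219 + (1908 + 53*(-76))) = 1/(-219 + (1908 - 4028)) = 1/(-219 - 2120) = 1/(-2339) = -1/2339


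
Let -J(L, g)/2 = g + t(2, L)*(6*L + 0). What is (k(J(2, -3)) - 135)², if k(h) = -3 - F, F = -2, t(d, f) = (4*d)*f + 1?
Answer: 18496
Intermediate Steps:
t(d, f) = 1 + 4*d*f (t(d, f) = 4*d*f + 1 = 1 + 4*d*f)
J(L, g) = -2*g - 12*L*(1 + 8*L) (J(L, g) = -2*(g + (1 + 4*2*L)*(6*L + 0)) = -2*(g + (1 + 8*L)*(6*L)) = -2*(g + 6*L*(1 + 8*L)) = -2*g - 12*L*(1 + 8*L))
k(h) = -1 (k(h) = -3 - 1*(-2) = -3 + 2 = -1)
(k(J(2, -3)) - 135)² = (-1 - 135)² = (-136)² = 18496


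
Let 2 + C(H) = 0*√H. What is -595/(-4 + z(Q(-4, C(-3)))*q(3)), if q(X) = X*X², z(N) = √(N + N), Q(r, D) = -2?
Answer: 595/733 + 16065*I/1466 ≈ 0.81173 + 10.958*I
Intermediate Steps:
C(H) = -2 (C(H) = -2 + 0*√H = -2 + 0 = -2)
z(N) = √2*√N (z(N) = √(2*N) = √2*√N)
q(X) = X³
-595/(-4 + z(Q(-4, C(-3)))*q(3)) = -595/(-4 + (√2*√(-2))*3³) = -595/(-4 + (√2*(I*√2))*27) = -595/(-4 + (2*I)*27) = -595/(-4 + 54*I) = ((-4 - 54*I)/2932)*(-595) = -595*(-4 - 54*I)/2932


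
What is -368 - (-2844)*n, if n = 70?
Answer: 198712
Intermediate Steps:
-368 - (-2844)*n = -368 - (-2844)*70 = -368 - 1422*(-140) = -368 + 199080 = 198712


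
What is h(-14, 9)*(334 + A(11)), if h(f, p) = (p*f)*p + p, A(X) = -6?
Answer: -369000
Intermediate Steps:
h(f, p) = p + f*p**2 (h(f, p) = (f*p)*p + p = f*p**2 + p = p + f*p**2)
h(-14, 9)*(334 + A(11)) = (9*(1 - 14*9))*(334 - 6) = (9*(1 - 126))*328 = (9*(-125))*328 = -1125*328 = -369000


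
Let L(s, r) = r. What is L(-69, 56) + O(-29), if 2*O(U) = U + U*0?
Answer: 83/2 ≈ 41.500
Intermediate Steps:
O(U) = U/2 (O(U) = (U + U*0)/2 = (U + 0)/2 = U/2)
L(-69, 56) + O(-29) = 56 + (½)*(-29) = 56 - 29/2 = 83/2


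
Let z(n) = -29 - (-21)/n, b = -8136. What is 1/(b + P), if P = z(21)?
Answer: -1/8164 ≈ -0.00012249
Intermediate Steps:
z(n) = -29 + 21/n
P = -28 (P = -29 + 21/21 = -29 + 21*(1/21) = -29 + 1 = -28)
1/(b + P) = 1/(-8136 - 28) = 1/(-8164) = -1/8164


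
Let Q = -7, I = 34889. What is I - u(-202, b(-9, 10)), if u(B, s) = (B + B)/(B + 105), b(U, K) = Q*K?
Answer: 3383829/97 ≈ 34885.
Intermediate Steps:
b(U, K) = -7*K
u(B, s) = 2*B/(105 + B) (u(B, s) = (2*B)/(105 + B) = 2*B/(105 + B))
I - u(-202, b(-9, 10)) = 34889 - 2*(-202)/(105 - 202) = 34889 - 2*(-202)/(-97) = 34889 - 2*(-202)*(-1)/97 = 34889 - 1*404/97 = 34889 - 404/97 = 3383829/97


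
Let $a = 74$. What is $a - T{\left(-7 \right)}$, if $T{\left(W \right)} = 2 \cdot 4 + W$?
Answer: $73$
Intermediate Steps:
$T{\left(W \right)} = 8 + W$
$a - T{\left(-7 \right)} = 74 - \left(8 - 7\right) = 74 - 1 = 73$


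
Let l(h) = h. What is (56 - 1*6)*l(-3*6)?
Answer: -900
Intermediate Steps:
(56 - 1*6)*l(-3*6) = (56 - 1*6)*(-3*6) = (56 - 6)*(-18) = 50*(-18) = -900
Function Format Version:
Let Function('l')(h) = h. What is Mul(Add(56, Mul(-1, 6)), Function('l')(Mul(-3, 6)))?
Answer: -900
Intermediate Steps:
Mul(Add(56, Mul(-1, 6)), Function('l')(Mul(-3, 6))) = Mul(Add(56, Mul(-1, 6)), Mul(-3, 6)) = Mul(Add(56, -6), -18) = Mul(50, -18) = -900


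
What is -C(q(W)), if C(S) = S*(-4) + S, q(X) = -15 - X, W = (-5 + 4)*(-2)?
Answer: -51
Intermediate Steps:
W = 2 (W = -1*(-2) = 2)
C(S) = -3*S (C(S) = -4*S + S = -3*S)
-C(q(W)) = -(-3)*(-15 - 1*2) = -(-3)*(-15 - 2) = -(-3)*(-17) = -1*51 = -51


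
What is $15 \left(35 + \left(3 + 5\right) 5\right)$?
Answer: $1125$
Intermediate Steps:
$15 \left(35 + \left(3 + 5\right) 5\right) = 15 \left(35 + 8 \cdot 5\right) = 15 \left(35 + 40\right) = 15 \cdot 75 = 1125$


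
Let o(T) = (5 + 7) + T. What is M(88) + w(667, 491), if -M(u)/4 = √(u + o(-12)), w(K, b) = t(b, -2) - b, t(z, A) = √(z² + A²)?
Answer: -491 + √241085 - 8*√22 ≈ -37.519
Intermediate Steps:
o(T) = 12 + T
t(z, A) = √(A² + z²)
w(K, b) = √(4 + b²) - b (w(K, b) = √((-2)² + b²) - b = √(4 + b²) - b)
M(u) = -4*√u (M(u) = -4*√(u + (12 - 12)) = -4*√(u + 0) = -4*√u)
M(88) + w(667, 491) = -8*√22 + (√(4 + 491²) - 1*491) = -8*√22 + (√(4 + 241081) - 491) = -8*√22 + (√241085 - 491) = -8*√22 + (-491 + √241085) = -491 + √241085 - 8*√22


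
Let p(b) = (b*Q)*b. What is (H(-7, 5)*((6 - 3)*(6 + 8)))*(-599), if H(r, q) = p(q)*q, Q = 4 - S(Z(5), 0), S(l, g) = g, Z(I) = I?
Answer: -12579000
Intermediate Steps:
Q = 4 (Q = 4 - 1*0 = 4 + 0 = 4)
p(b) = 4*b² (p(b) = (b*4)*b = (4*b)*b = 4*b²)
H(r, q) = 4*q³ (H(r, q) = (4*q²)*q = 4*q³)
(H(-7, 5)*((6 - 3)*(6 + 8)))*(-599) = ((4*5³)*((6 - 3)*(6 + 8)))*(-599) = ((4*125)*(3*14))*(-599) = (500*42)*(-599) = 21000*(-599) = -12579000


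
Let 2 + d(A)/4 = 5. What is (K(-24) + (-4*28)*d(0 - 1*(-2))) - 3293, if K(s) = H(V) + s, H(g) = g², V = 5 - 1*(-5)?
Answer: -4561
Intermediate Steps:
V = 10 (V = 5 + 5 = 10)
d(A) = 12 (d(A) = -8 + 4*5 = -8 + 20 = 12)
K(s) = 100 + s (K(s) = 10² + s = 100 + s)
(K(-24) + (-4*28)*d(0 - 1*(-2))) - 3293 = ((100 - 24) - 4*28*12) - 3293 = (76 - 112*12) - 3293 = (76 - 1344) - 3293 = -1268 - 3293 = -4561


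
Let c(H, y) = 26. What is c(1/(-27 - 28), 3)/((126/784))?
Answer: 1456/9 ≈ 161.78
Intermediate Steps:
c(1/(-27 - 28), 3)/((126/784)) = 26/((126/784)) = 26/((126*(1/784))) = 26/(9/56) = 26*(56/9) = 1456/9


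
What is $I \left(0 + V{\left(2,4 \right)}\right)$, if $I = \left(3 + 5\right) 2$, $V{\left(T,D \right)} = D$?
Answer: $64$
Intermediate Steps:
$I = 16$ ($I = 8 \cdot 2 = 16$)
$I \left(0 + V{\left(2,4 \right)}\right) = 16 \left(0 + 4\right) = 16 \cdot 4 = 64$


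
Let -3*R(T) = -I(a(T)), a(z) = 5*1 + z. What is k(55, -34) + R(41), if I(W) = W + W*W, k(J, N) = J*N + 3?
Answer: -3439/3 ≈ -1146.3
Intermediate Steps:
a(z) = 5 + z
k(J, N) = 3 + J*N
I(W) = W + W**2
R(T) = (5 + T)*(6 + T)/3 (R(T) = -(-1)*(5 + T)*(1 + (5 + T))/3 = -(-1)*(5 + T)*(6 + T)/3 = (5 + T)*(6 + T)/3)
k(55, -34) + R(41) = (3 + 55*(-34)) + (5 + 41)*(6 + 41)/3 = (3 - 1870) + (1/3)*46*47 = -1867 + 2162/3 = -3439/3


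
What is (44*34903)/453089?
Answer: 1535732/453089 ≈ 3.3895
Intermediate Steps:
(44*34903)/453089 = 1535732*(1/453089) = 1535732/453089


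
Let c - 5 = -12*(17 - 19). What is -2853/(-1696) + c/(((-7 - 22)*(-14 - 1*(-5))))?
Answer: 27373/15264 ≈ 1.7933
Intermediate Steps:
c = 29 (c = 5 - 12*(17 - 19) = 5 - 12*(-2) = 5 + 24 = 29)
-2853/(-1696) + c/(((-7 - 22)*(-14 - 1*(-5)))) = -2853/(-1696) + 29/(((-7 - 22)*(-14 - 1*(-5)))) = -2853*(-1/1696) + 29/((-29*(-14 + 5))) = 2853/1696 + 29/((-29*(-9))) = 2853/1696 + 29/261 = 2853/1696 + 29*(1/261) = 2853/1696 + ⅑ = 27373/15264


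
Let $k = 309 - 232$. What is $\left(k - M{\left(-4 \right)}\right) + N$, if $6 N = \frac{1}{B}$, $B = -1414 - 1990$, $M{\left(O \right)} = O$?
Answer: $\frac{1654343}{20424} \approx 81.0$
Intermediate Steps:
$B = -3404$
$k = 77$
$N = - \frac{1}{20424}$ ($N = \frac{1}{6 \left(-3404\right)} = \frac{1}{6} \left(- \frac{1}{3404}\right) = - \frac{1}{20424} \approx -4.8962 \cdot 10^{-5}$)
$\left(k - M{\left(-4 \right)}\right) + N = \left(77 - -4\right) - \frac{1}{20424} = \left(77 + 4\right) - \frac{1}{20424} = 81 - \frac{1}{20424} = \frac{1654343}{20424}$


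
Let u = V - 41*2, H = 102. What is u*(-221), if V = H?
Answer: -4420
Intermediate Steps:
V = 102
u = 20 (u = 102 - 41*2 = 102 - 82 = 20)
u*(-221) = 20*(-221) = -4420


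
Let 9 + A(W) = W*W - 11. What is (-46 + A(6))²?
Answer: 900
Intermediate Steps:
A(W) = -20 + W² (A(W) = -9 + (W*W - 11) = -9 + (W² - 11) = -9 + (-11 + W²) = -20 + W²)
(-46 + A(6))² = (-46 + (-20 + 6²))² = (-46 + (-20 + 36))² = (-46 + 16)² = (-30)² = 900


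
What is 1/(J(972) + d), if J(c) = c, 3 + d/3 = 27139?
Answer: 1/82380 ≈ 1.2139e-5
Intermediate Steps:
d = 81408 (d = -9 + 3*27139 = -9 + 81417 = 81408)
1/(J(972) + d) = 1/(972 + 81408) = 1/82380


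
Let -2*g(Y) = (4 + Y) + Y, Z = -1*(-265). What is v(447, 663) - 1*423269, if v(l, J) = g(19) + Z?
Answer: -423025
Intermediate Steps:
Z = 265
g(Y) = -2 - Y (g(Y) = -((4 + Y) + Y)/2 = -(4 + 2*Y)/2 = -2 - Y)
v(l, J) = 244 (v(l, J) = (-2 - 1*19) + 265 = (-2 - 19) + 265 = -21 + 265 = 244)
v(447, 663) - 1*423269 = 244 - 1*423269 = 244 - 423269 = -423025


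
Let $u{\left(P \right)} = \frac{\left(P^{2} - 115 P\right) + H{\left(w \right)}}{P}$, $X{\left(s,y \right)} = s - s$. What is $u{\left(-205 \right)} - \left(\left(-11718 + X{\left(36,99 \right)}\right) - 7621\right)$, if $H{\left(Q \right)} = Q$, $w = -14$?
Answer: $\frac{3898909}{205} \approx 19019.0$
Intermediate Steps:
$X{\left(s,y \right)} = 0$
$u{\left(P \right)} = \frac{-14 + P^{2} - 115 P}{P}$ ($u{\left(P \right)} = \frac{\left(P^{2} - 115 P\right) - 14}{P} = \frac{-14 + P^{2} - 115 P}{P}$)
$u{\left(-205 \right)} - \left(\left(-11718 + X{\left(36,99 \right)}\right) - 7621\right) = \left(-115 - 205 - \frac{14}{-205}\right) - \left(\left(-11718 + 0\right) - 7621\right) = \left(-115 - 205 - - \frac{14}{205}\right) - \left(-11718 - 7621\right) = \left(-115 - 205 + \frac{14}{205}\right) - -19339 = - \frac{65586}{205} + 19339 = \frac{3898909}{205}$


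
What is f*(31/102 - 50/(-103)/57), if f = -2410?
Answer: -25050745/33269 ≈ -752.98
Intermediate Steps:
f*(31/102 - 50/(-103)/57) = -2410*(31/102 - 50/(-103)/57) = -2410*(31*(1/102) - 50*(-1/103)*(1/57)) = -2410*(31/102 + (50/103)*(1/57)) = -2410*(31/102 + 50/5871) = -2410*20789/66538 = -25050745/33269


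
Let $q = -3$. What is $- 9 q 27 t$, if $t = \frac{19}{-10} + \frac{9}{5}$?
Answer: $- \frac{729}{10} \approx -72.9$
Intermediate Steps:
$t = - \frac{1}{10}$ ($t = 19 \left(- \frac{1}{10}\right) + 9 \cdot \frac{1}{5} = - \frac{19}{10} + \frac{9}{5} = - \frac{1}{10} \approx -0.1$)
$- 9 q 27 t = \left(-9\right) \left(-3\right) 27 \left(- \frac{1}{10}\right) = 27 \cdot 27 \left(- \frac{1}{10}\right) = 729 \left(- \frac{1}{10}\right) = - \frac{729}{10}$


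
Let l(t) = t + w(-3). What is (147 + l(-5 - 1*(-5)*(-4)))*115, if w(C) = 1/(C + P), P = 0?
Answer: 41975/3 ≈ 13992.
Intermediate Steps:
w(C) = 1/C (w(C) = 1/(C + 0) = 1/C)
l(t) = -⅓ + t (l(t) = t + 1/(-3) = t - ⅓ = -⅓ + t)
(147 + l(-5 - 1*(-5)*(-4)))*115 = (147 + (-⅓ + (-5 - 1*(-5)*(-4))))*115 = (147 + (-⅓ + (-5 + 5*(-4))))*115 = (147 + (-⅓ + (-5 - 20)))*115 = (147 + (-⅓ - 25))*115 = (147 - 76/3)*115 = (365/3)*115 = 41975/3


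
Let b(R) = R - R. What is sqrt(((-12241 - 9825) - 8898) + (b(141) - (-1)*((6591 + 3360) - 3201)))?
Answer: I*sqrt(24214) ≈ 155.61*I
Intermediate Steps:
b(R) = 0
sqrt(((-12241 - 9825) - 8898) + (b(141) - (-1)*((6591 + 3360) - 3201))) = sqrt(((-12241 - 9825) - 8898) + (0 - (-1)*((6591 + 3360) - 3201))) = sqrt((-22066 - 8898) + (0 - (-1)*(9951 - 3201))) = sqrt(-30964 + (0 - (-1)*6750)) = sqrt(-30964 + (0 - 1*(-6750))) = sqrt(-30964 + (0 + 6750)) = sqrt(-30964 + 6750) = sqrt(-24214) = I*sqrt(24214)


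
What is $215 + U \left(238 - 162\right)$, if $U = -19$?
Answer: $-1229$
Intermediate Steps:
$215 + U \left(238 - 162\right) = 215 - 19 \left(238 - 162\right) = 215 - 1444 = -1229$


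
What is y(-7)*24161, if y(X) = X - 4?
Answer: -265771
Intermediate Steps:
y(X) = -4 + X
y(-7)*24161 = (-4 - 7)*24161 = -11*24161 = -265771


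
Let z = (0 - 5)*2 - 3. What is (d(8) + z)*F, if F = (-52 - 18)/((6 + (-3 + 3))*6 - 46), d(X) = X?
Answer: -35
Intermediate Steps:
F = 7 (F = -70/((6 + 0)*6 - 46) = -70/(6*6 - 46) = -70/(36 - 46) = -70/(-10) = -70*(-1/10) = 7)
z = -13 (z = -5*2 - 3 = -10 - 3 = -13)
(d(8) + z)*F = (8 - 13)*7 = -5*7 = -35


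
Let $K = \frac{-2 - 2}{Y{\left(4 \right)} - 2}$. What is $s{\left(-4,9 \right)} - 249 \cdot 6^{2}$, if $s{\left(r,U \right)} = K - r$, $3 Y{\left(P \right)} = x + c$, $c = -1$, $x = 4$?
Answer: $-8956$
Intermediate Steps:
$Y{\left(P \right)} = 1$ ($Y{\left(P \right)} = \frac{4 - 1}{3} = \frac{1}{3} \cdot 3 = 1$)
$K = 4$ ($K = \frac{-2 - 2}{1 - 2} = - \frac{4}{-1} = \left(-4\right) \left(-1\right) = 4$)
$s{\left(r,U \right)} = 4 - r$
$s{\left(-4,9 \right)} - 249 \cdot 6^{2} = \left(4 - -4\right) - 249 \cdot 6^{2} = \left(4 + 4\right) - 8964 = 8 - 8964 = -8956$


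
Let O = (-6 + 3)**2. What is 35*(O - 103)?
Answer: -3290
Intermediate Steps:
O = 9 (O = (-3)**2 = 9)
35*(O - 103) = 35*(9 - 103) = 35*(-94) = -3290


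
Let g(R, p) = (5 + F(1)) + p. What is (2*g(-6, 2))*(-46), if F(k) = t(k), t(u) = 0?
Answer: -644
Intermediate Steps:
F(k) = 0
g(R, p) = 5 + p (g(R, p) = (5 + 0) + p = 5 + p)
(2*g(-6, 2))*(-46) = (2*(5 + 2))*(-46) = (2*7)*(-46) = 14*(-46) = -644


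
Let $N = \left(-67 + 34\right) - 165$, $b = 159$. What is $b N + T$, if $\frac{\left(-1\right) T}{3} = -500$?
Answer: $-29982$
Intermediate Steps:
$T = 1500$ ($T = \left(-3\right) \left(-500\right) = 1500$)
$N = -198$ ($N = -33 - 165 = -198$)
$b N + T = 159 \left(-198\right) + 1500 = -31482 + 1500 = -29982$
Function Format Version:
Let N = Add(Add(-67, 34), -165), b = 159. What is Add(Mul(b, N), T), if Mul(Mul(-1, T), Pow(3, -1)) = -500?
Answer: -29982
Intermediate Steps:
T = 1500 (T = Mul(-3, -500) = 1500)
N = -198 (N = Add(-33, -165) = -198)
Add(Mul(b, N), T) = Add(Mul(159, -198), 1500) = Add(-31482, 1500) = -29982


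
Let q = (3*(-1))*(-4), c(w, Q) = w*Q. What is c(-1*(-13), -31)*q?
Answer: -4836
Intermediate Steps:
c(w, Q) = Q*w
q = 12 (q = -3*(-4) = 12)
c(-1*(-13), -31)*q = -(-31)*(-13)*12 = -31*13*12 = -403*12 = -4836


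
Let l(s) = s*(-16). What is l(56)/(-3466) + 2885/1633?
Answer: 5731289/2829989 ≈ 2.0252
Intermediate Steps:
l(s) = -16*s
l(56)/(-3466) + 2885/1633 = -16*56/(-3466) + 2885/1633 = -896*(-1/3466) + 2885*(1/1633) = 448/1733 + 2885/1633 = 5731289/2829989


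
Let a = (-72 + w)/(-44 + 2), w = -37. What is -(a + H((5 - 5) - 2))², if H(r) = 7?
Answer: -162409/1764 ≈ -92.069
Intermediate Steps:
a = 109/42 (a = (-72 - 37)/(-44 + 2) = -109/(-42) = -109*(-1/42) = 109/42 ≈ 2.5952)
-(a + H((5 - 5) - 2))² = -(109/42 + 7)² = -(403/42)² = -1*162409/1764 = -162409/1764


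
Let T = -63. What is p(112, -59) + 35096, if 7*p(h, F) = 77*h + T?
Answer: 36319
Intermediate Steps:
p(h, F) = -9 + 11*h (p(h, F) = (77*h - 63)/7 = (-63 + 77*h)/7 = -9 + 11*h)
p(112, -59) + 35096 = (-9 + 11*112) + 35096 = (-9 + 1232) + 35096 = 1223 + 35096 = 36319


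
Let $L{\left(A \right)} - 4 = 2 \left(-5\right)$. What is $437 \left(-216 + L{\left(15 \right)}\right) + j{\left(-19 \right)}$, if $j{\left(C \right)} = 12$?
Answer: $-97002$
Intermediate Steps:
$L{\left(A \right)} = -6$ ($L{\left(A \right)} = 4 + 2 \left(-5\right) = 4 - 10 = -6$)
$437 \left(-216 + L{\left(15 \right)}\right) + j{\left(-19 \right)} = 437 \left(-216 - 6\right) + 12 = 437 \left(-222\right) + 12 = -97014 + 12 = -97002$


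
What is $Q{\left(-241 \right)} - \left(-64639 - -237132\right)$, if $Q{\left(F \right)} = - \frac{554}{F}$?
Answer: $- \frac{41570259}{241} \approx -1.7249 \cdot 10^{5}$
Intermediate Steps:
$Q{\left(-241 \right)} - \left(-64639 - -237132\right) = - \frac{554}{-241} - \left(-64639 - -237132\right) = \left(-554\right) \left(- \frac{1}{241}\right) - \left(-64639 + 237132\right) = \frac{554}{241} - 172493 = - \frac{41570259}{241}$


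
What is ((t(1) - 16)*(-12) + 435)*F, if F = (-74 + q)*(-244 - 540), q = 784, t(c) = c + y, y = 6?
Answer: -302255520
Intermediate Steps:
t(c) = 6 + c (t(c) = c + 6 = 6 + c)
F = -556640 (F = (-74 + 784)*(-244 - 540) = 710*(-784) = -556640)
((t(1) - 16)*(-12) + 435)*F = (((6 + 1) - 16)*(-12) + 435)*(-556640) = ((7 - 16)*(-12) + 435)*(-556640) = (-9*(-12) + 435)*(-556640) = (108 + 435)*(-556640) = 543*(-556640) = -302255520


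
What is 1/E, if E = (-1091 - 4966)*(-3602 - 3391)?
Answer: 1/42356601 ≈ 2.3609e-8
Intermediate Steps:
E = 42356601 (E = -6057*(-6993) = 42356601)
1/E = 1/42356601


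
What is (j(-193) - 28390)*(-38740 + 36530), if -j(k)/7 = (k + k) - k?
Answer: 59756190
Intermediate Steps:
j(k) = -7*k (j(k) = -7*((k + k) - k) = -7*(2*k - k) = -7*k)
(j(-193) - 28390)*(-38740 + 36530) = (-7*(-193) - 28390)*(-38740 + 36530) = (1351 - 28390)*(-2210) = -27039*(-2210) = 59756190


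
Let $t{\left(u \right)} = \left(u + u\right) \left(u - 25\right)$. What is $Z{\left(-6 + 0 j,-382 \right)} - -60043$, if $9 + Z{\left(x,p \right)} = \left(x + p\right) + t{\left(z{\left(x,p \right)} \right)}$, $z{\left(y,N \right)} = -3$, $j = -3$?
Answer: $59814$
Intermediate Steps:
$t{\left(u \right)} = 2 u \left(-25 + u\right)$
$Z{\left(x,p \right)} = 159 + p + x$ ($Z{\left(x,p \right)} = -9 + \left(\left(x + p\right) + 2 \left(-3\right) \left(-25 - 3\right)\right) = -9 + \left(\left(p + x\right) + 2 \left(-3\right) \left(-28\right)\right) = -9 + \left(\left(p + x\right) + 168\right) = -9 + \left(168 + p + x\right) = 159 + p + x$)
$Z{\left(-6 + 0 j,-382 \right)} - -60043 = \left(159 - 382 + \left(-6 + 0 \left(-3\right)\right)\right) - -60043 = \left(159 - 382 + \left(-6 + 0\right)\right) + 60043 = \left(159 - 382 - 6\right) + 60043 = -229 + 60043 = 59814$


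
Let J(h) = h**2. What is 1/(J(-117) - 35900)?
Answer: -1/22211 ≈ -4.5023e-5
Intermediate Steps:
1/(J(-117) - 35900) = 1/((-117)**2 - 35900) = 1/(13689 - 35900) = 1/(-22211) = -1/22211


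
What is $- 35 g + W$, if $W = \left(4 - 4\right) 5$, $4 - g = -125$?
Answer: $-4515$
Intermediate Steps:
$g = 129$ ($g = 4 - -125 = 4 + 125 = 129$)
$W = 0$ ($W = 0 \cdot 5 = 0$)
$- 35 g + W = \left(-35\right) 129 + 0 = -4515 + 0 = -4515$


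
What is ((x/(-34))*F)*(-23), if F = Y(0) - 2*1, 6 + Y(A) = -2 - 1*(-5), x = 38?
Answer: -2185/17 ≈ -128.53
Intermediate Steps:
Y(A) = -3 (Y(A) = -6 + (-2 - 1*(-5)) = -6 + (-2 + 5) = -6 + 3 = -3)
F = -5 (F = -3 - 2*1 = -3 - 2 = -5)
((x/(-34))*F)*(-23) = ((38/(-34))*(-5))*(-23) = ((38*(-1/34))*(-5))*(-23) = -19/17*(-5)*(-23) = (95/17)*(-23) = -2185/17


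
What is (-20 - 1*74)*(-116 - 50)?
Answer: 15604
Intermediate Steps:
(-20 - 1*74)*(-116 - 50) = (-20 - 74)*(-166) = -94*(-166) = 15604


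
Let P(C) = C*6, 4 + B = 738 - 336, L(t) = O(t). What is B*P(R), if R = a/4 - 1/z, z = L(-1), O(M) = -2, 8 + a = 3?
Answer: -1791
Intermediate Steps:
a = -5 (a = -8 + 3 = -5)
L(t) = -2
z = -2
R = -¾ (R = -5/4 - 1/(-2) = -5*¼ - 1*(-½) = -5/4 + ½ = -¾ ≈ -0.75000)
B = 398 (B = -4 + (738 - 336) = -4 + 402 = 398)
P(C) = 6*C
B*P(R) = 398*(6*(-¾)) = 398*(-9/2) = -1791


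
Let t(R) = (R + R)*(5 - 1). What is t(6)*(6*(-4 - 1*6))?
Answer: -2880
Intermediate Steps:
t(R) = 8*R (t(R) = (2*R)*4 = 8*R)
t(6)*(6*(-4 - 1*6)) = (8*6)*(6*(-4 - 1*6)) = 48*(6*(-4 - 6)) = 48*(6*(-10)) = 48*(-60) = -2880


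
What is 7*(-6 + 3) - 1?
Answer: -22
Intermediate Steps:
7*(-6 + 3) - 1 = 7*(-3) - 1 = -21 - 1 = -22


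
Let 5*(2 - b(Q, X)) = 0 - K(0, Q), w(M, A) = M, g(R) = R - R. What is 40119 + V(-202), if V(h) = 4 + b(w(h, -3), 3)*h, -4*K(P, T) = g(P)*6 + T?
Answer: 188394/5 ≈ 37679.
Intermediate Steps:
g(R) = 0
K(P, T) = -T/4 (K(P, T) = -(0*6 + T)/4 = -(0 + T)/4 = -T/4)
b(Q, X) = 2 - Q/20 (b(Q, X) = 2 - (0 - (-1)*Q/4)/5 = 2 - (0 + Q/4)/5 = 2 - Q/20)
V(h) = 4 + h*(2 - h/20) (V(h) = 4 + (2 - h/20)*h = 4 + h*(2 - h/20))
40119 + V(-202) = 40119 + (4 - 1/20*(-202)*(-40 - 202)) = 40119 + (4 - 1/20*(-202)*(-242)) = 40119 + (4 - 12221/5) = 40119 - 12201/5 = 188394/5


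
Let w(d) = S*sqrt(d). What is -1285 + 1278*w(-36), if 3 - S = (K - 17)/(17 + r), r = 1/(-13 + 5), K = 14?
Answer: -1285 + 121836*I/5 ≈ -1285.0 + 24367.0*I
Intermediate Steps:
r = -1/8 (r = 1/(-8) = -1/8 ≈ -0.12500)
S = 143/45 (S = 3 - (14 - 17)/(17 - 1/8) = 3 - (-3)/135/8 = 3 - (-3)*8/135 = 3 - 1*(-8/45) = 3 + 8/45 = 143/45 ≈ 3.1778)
w(d) = 143*sqrt(d)/45
-1285 + 1278*w(-36) = -1285 + 1278*(143*sqrt(-36)/45) = -1285 + 1278*(143*(6*I)/45) = -1285 + 1278*(286*I/15) = -1285 + 121836*I/5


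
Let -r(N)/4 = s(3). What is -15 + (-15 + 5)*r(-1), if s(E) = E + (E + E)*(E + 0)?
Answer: 825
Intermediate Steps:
s(E) = E + 2*E² (s(E) = E + (2*E)*E = E + 2*E²)
r(N) = -84 (r(N) = -12*(1 + 2*3) = -12*(1 + 6) = -12*7 = -4*21 = -84)
-15 + (-15 + 5)*r(-1) = -15 + (-15 + 5)*(-84) = -15 - 10*(-84) = -15 + 840 = 825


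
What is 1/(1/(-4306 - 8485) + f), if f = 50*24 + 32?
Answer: 12791/15758511 ≈ 0.00081169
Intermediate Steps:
f = 1232 (f = 1200 + 32 = 1232)
1/(1/(-4306 - 8485) + f) = 1/(1/(-4306 - 8485) + 1232) = 1/(1/(-12791) + 1232) = 1/(-1/12791 + 1232) = 1/(15758511/12791) = 12791/15758511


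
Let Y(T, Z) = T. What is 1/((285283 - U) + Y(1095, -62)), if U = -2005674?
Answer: 1/2292052 ≈ 4.3629e-7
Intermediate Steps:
1/((285283 - U) + Y(1095, -62)) = 1/((285283 - 1*(-2005674)) + 1095) = 1/((285283 + 2005674) + 1095) = 1/(2290957 + 1095) = 1/2292052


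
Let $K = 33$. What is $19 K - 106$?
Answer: $521$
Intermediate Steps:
$19 K - 106 = 19 \cdot 33 - 106 = 627 - 106 = 521$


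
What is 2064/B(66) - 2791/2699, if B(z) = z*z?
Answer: -548905/979737 ≈ -0.56026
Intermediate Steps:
B(z) = z²
2064/B(66) - 2791/2699 = 2064/(66²) - 2791/2699 = 2064/4356 - 2791*1/2699 = 2064*(1/4356) - 2791/2699 = 172/363 - 2791/2699 = -548905/979737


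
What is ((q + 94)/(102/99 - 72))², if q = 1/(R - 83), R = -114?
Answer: 373395545721/212865967876 ≈ 1.7541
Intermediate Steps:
q = -1/197 (q = 1/(-114 - 83) = 1/(-197) = -1/197 ≈ -0.0050761)
((q + 94)/(102/99 - 72))² = ((-1/197 + 94)/(102/99 - 72))² = (18517/(197*(102*(1/99) - 72)))² = (18517/(197*(34/33 - 72)))² = (18517/(197*(-2342/33)))² = ((18517/197)*(-33/2342))² = (-611061/461374)² = 373395545721/212865967876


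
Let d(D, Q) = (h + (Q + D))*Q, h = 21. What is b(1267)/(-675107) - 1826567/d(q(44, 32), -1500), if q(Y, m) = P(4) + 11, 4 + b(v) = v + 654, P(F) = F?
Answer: -1237337899669/1482534972000 ≈ -0.83461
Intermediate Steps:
b(v) = 650 + v (b(v) = -4 + (v + 654) = -4 + (654 + v) = 650 + v)
q(Y, m) = 15 (q(Y, m) = 4 + 11 = 15)
d(D, Q) = Q*(21 + D + Q) (d(D, Q) = (21 + (Q + D))*Q = (21 + (D + Q))*Q = (21 + D + Q)*Q = Q*(21 + D + Q))
b(1267)/(-675107) - 1826567/d(q(44, 32), -1500) = (650 + 1267)/(-675107) - 1826567*(-1/(1500*(21 + 15 - 1500))) = 1917*(-1/675107) - 1826567/((-1500*(-1464))) = -1917/675107 - 1826567/2196000 = -1237337899669/1482534972000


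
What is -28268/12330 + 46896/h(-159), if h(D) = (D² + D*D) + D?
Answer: -141094054/103578165 ≈ -1.3622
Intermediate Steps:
h(D) = D + 2*D² (h(D) = (D² + D²) + D = 2*D² + D = D + 2*D²)
-28268/12330 + 46896/h(-159) = -28268/12330 + 46896/((-159*(1 + 2*(-159)))) = -28268*1/12330 + 46896/((-159*(1 - 318))) = -14134/6165 + 46896/((-159*(-317))) = -14134/6165 + 46896/50403 = -14134/6165 + 46896*(1/50403) = -14134/6165 + 15632/16801 = -141094054/103578165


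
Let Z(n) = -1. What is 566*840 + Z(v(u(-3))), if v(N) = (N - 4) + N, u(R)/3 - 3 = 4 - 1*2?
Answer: 475439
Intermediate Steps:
u(R) = 15 (u(R) = 9 + 3*(4 - 1*2) = 9 + 3*(4 - 2) = 9 + 3*2 = 9 + 6 = 15)
v(N) = -4 + 2*N (v(N) = (-4 + N) + N = -4 + 2*N)
566*840 + Z(v(u(-3))) = 566*840 - 1 = 475440 - 1 = 475439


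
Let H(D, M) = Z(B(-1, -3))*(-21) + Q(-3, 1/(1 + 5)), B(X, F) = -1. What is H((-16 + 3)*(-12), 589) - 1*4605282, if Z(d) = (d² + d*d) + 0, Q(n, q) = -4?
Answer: -4605328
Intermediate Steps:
Z(d) = 2*d² (Z(d) = (d² + d²) + 0 = 2*d² + 0 = 2*d²)
H(D, M) = -46 (H(D, M) = (2*(-1)²)*(-21) - 4 = (2*1)*(-21) - 4 = 2*(-21) - 4 = -42 - 4 = -46)
H((-16 + 3)*(-12), 589) - 1*4605282 = -46 - 1*4605282 = -46 - 4605282 = -4605328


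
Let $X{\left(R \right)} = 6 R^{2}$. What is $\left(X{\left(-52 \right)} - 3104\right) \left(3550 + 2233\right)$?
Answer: $75872960$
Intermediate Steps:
$\left(X{\left(-52 \right)} - 3104\right) \left(3550 + 2233\right) = \left(6 \left(-52\right)^{2} - 3104\right) \left(3550 + 2233\right) = \left(6 \cdot 2704 - 3104\right) 5783 = \left(16224 - 3104\right) 5783 = 13120 \cdot 5783 = 75872960$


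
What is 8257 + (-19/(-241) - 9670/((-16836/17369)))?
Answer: 36990416323/2028738 ≈ 18233.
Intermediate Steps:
8257 + (-19/(-241) - 9670/((-16836/17369))) = 8257 + (-19*(-1/241) - 9670/((-16836*1/17369))) = 8257 + (19/241 - 9670/(-16836/17369)) = 8257 + (19/241 - 9670*(-17369/16836)) = 8257 + (19/241 + 83979115/8418) = 8257 + 20239126657/2028738 = 36990416323/2028738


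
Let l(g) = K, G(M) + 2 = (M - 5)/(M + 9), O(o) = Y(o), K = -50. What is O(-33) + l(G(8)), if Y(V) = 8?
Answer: -42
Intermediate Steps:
O(o) = 8
G(M) = -2 + (-5 + M)/(9 + M) (G(M) = -2 + (M - 5)/(M + 9) = -2 + (-5 + M)/(9 + M))
l(g) = -50
O(-33) + l(G(8)) = 8 - 50 = -42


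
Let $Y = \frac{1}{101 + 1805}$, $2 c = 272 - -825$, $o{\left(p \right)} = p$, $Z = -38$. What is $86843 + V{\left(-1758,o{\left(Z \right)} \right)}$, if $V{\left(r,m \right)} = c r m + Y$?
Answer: $\frac{70005163323}{1906} \approx 3.6729 \cdot 10^{7}$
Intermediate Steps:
$c = \frac{1097}{2}$ ($c = \frac{272 - -825}{2} = \frac{272 + 825}{2} = \frac{1}{2} \cdot 1097 = \frac{1097}{2} \approx 548.5$)
$Y = \frac{1}{1906} \approx 0.00052466$
$V{\left(r,m \right)} = \frac{1}{1906} + \frac{1097 m r}{2}$ ($V{\left(r,m \right)} = \frac{1097 r}{2} m + \frac{1}{1906} = \frac{1097 m r}{2} + \frac{1}{1906} = \frac{1}{1906} + \frac{1097 m r}{2}$)
$86843 + V{\left(-1758,o{\left(Z \right)} \right)} = 86843 + \left(\frac{1}{1906} + \frac{1097}{2} \left(-38\right) \left(-1758\right)\right) = 86843 + \left(\frac{1}{1906} + 36641994\right) = 86843 + \frac{69839640565}{1906} = \frac{70005163323}{1906}$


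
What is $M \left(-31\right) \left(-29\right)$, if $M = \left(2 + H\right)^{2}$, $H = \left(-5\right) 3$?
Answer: $151931$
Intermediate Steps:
$H = -15$
$M = 169$ ($M = \left(2 - 15\right)^{2} = \left(-13\right)^{2} = 169$)
$M \left(-31\right) \left(-29\right) = 169 \left(-31\right) \left(-29\right) = \left(-5239\right) \left(-29\right) = 151931$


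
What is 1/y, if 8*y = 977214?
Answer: 4/488607 ≈ 8.1865e-6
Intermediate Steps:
y = 488607/4 (y = (⅛)*977214 = 488607/4 ≈ 1.2215e+5)
1/y = 1/(488607/4) = 4/488607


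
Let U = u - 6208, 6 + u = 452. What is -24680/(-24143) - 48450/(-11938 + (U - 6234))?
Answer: 293403245/96306427 ≈ 3.0466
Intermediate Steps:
u = 446 (u = -6 + 452 = 446)
U = -5762 (U = 446 - 6208 = -5762)
-24680/(-24143) - 48450/(-11938 + (U - 6234)) = -24680/(-24143) - 48450/(-11938 + (-5762 - 6234)) = -24680*(-1/24143) - 48450/(-11938 - 11996) = 24680/24143 - 48450/(-23934) = 24680/24143 - 48450*(-1/23934) = 24680/24143 + 8075/3989 = 293403245/96306427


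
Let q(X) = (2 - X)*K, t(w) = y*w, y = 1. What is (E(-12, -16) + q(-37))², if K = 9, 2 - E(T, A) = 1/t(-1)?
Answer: 125316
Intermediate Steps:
t(w) = w (t(w) = 1*w = w)
E(T, A) = 3 (E(T, A) = 2 - 1/(-1) = 2 - 1*(-1) = 2 + 1 = 3)
q(X) = 18 - 9*X (q(X) = (2 - X)*9 = 18 - 9*X)
(E(-12, -16) + q(-37))² = (3 + (18 - 9*(-37)))² = (3 + (18 + 333))² = (3 + 351)² = 354² = 125316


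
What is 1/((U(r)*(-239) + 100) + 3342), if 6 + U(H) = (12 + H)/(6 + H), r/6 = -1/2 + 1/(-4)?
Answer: 1/3681 ≈ 0.00027167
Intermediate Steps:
r = -9/2 (r = 6*(-1/2 + 1/(-4)) = 6*(-1*½ + 1*(-¼)) = 6*(-½ - ¼) = 6*(-¾) = -9/2 ≈ -4.5000)
U(H) = -6 + (12 + H)/(6 + H)
1/((U(r)*(-239) + 100) + 3342) = 1/((((-24 - 5*(-9/2))/(6 - 9/2))*(-239) + 100) + 3342) = 1/((((-24 + 45/2)/(3/2))*(-239) + 100) + 3342) = 1/((((⅔)*(-3/2))*(-239) + 100) + 3342) = 1/((-1*(-239) + 100) + 3342) = 1/((239 + 100) + 3342) = 1/(339 + 3342) = 1/3681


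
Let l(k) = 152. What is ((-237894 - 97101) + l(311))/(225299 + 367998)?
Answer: -334843/593297 ≈ -0.56438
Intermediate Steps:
((-237894 - 97101) + l(311))/(225299 + 367998) = ((-237894 - 97101) + 152)/(225299 + 367998) = (-334995 + 152)/593297 = -334843*1/593297 = -334843/593297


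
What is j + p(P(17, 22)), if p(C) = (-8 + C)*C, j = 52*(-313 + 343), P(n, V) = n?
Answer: 1713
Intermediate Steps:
j = 1560 (j = 52*30 = 1560)
p(C) = C*(-8 + C)
j + p(P(17, 22)) = 1560 + 17*(-8 + 17) = 1560 + 17*9 = 1560 + 153 = 1713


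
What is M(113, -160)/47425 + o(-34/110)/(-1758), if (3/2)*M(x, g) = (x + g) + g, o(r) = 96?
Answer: -799234/13895525 ≈ -0.057517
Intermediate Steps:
M(x, g) = 2*x/3 + 4*g/3 (M(x, g) = 2*((x + g) + g)/3 = 2*((g + x) + g)/3 = 2*(x + 2*g)/3 = 2*x/3 + 4*g/3)
M(113, -160)/47425 + o(-34/110)/(-1758) = ((2/3)*113 + (4/3)*(-160))/47425 + 96/(-1758) = (226/3 - 640/3)*(1/47425) + 96*(-1/1758) = -138*1/47425 - 16/293 = -138/47425 - 16/293 = -799234/13895525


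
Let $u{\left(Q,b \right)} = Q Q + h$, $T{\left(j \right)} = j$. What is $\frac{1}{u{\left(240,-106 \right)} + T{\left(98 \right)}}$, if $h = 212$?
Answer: $\frac{1}{57910} \approx 1.7268 \cdot 10^{-5}$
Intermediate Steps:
$u{\left(Q,b \right)} = 212 + Q^{2}$ ($u{\left(Q,b \right)} = Q Q + 212 = Q^{2} + 212 = 212 + Q^{2}$)
$\frac{1}{u{\left(240,-106 \right)} + T{\left(98 \right)}} = \frac{1}{\left(212 + 240^{2}\right) + 98} = \frac{1}{\left(212 + 57600\right) + 98} = \frac{1}{57812 + 98} = \frac{1}{57910}$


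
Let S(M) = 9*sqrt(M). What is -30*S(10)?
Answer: -270*sqrt(10) ≈ -853.81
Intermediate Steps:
-30*S(10) = -270*sqrt(10)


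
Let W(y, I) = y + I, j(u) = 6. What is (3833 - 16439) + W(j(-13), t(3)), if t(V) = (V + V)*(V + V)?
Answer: -12564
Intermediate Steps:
t(V) = 4*V**2 (t(V) = (2*V)*(2*V) = 4*V**2)
W(y, I) = I + y
(3833 - 16439) + W(j(-13), t(3)) = (3833 - 16439) + (4*3**2 + 6) = -12606 + (4*9 + 6) = -12606 + (36 + 6) = -12606 + 42 = -12564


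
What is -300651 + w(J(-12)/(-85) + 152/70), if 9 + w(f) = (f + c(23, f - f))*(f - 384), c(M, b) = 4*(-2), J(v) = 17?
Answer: -365487219/1225 ≈ -2.9836e+5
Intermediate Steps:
c(M, b) = -8
w(f) = -9 + (-384 + f)*(-8 + f) (w(f) = -9 + (f - 8)*(f - 384) = -9 + (-8 + f)*(-384 + f) = -9 + (-384 + f)*(-8 + f))
-300651 + w(J(-12)/(-85) + 152/70) = -300651 + (3063 + (17/(-85) + 152/70)**2 - 392*(17/(-85) + 152/70)) = -300651 + (3063 + (17*(-1/85) + 152*(1/70))**2 - 392*(17*(-1/85) + 152*(1/70))) = -300651 + (3063 + (-1/5 + 76/35)**2 - 392*(-1/5 + 76/35)) = -300651 + (3063 + (69/35)**2 - 392*69/35) = -300651 + (3063 + 4761/1225 - 3864/5) = -300651 + 2810256/1225 = -365487219/1225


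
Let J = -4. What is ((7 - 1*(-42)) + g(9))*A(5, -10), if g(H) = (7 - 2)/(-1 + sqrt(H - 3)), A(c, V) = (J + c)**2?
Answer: 50 + sqrt(6) ≈ 52.449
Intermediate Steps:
A(c, V) = (-4 + c)**2
g(H) = 5/(-1 + sqrt(-3 + H))
((7 - 1*(-42)) + g(9))*A(5, -10) = ((7 - 1*(-42)) + 5/(-1 + sqrt(-3 + 9)))*(-4 + 5)**2 = ((7 + 42) + 5/(-1 + sqrt(6)))*1**2 = (49 + 5/(-1 + sqrt(6)))*1 = 49 + 5/(-1 + sqrt(6))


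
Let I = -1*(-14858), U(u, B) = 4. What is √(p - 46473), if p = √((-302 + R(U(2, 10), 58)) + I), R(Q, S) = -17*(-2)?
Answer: √(-46473 + √14590) ≈ 215.3*I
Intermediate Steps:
R(Q, S) = 34
I = 14858
p = √14590 (p = √((-302 + 34) + 14858) = √(-268 + 14858) = √14590 ≈ 120.79)
√(p - 46473) = √(√14590 - 46473) = √(-46473 + √14590)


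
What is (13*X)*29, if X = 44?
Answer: 16588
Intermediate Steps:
(13*X)*29 = (13*44)*29 = 572*29 = 16588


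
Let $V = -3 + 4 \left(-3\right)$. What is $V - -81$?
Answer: $66$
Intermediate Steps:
$V = -15$ ($V = -3 - 12 = -15$)
$V - -81 = -15 - -81 = -15 + 81 = 66$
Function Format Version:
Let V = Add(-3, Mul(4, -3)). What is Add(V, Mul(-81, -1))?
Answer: 66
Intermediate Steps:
V = -15 (V = Add(-3, -12) = -15)
Add(V, Mul(-81, -1)) = Add(-15, Mul(-81, -1)) = Add(-15, 81) = 66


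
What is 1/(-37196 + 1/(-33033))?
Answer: -33033/1228695469 ≈ -2.6885e-5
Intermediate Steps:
1/(-37196 + 1/(-33033)) = 1/(-37196 - 1/33033) = 1/(-1228695469/33033) = -33033/1228695469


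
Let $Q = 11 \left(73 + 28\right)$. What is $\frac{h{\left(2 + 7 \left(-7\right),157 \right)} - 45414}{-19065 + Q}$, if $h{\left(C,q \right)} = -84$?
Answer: $\frac{22749}{8977} \approx 2.5341$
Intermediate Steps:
$Q = 1111$ ($Q = 11 \cdot 101 = 1111$)
$\frac{h{\left(2 + 7 \left(-7\right),157 \right)} - 45414}{-19065 + Q} = \frac{-84 - 45414}{-19065 + 1111} = - \frac{45498}{-17954} = \left(-45498\right) \left(- \frac{1}{17954}\right) = \frac{22749}{8977}$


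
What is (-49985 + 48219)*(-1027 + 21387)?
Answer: -35955760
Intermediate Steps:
(-49985 + 48219)*(-1027 + 21387) = -1766*20360 = -35955760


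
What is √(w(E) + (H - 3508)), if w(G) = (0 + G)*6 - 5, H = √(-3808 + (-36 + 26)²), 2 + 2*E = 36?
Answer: √(-3411 + 6*I*√103) ≈ 0.5213 + 58.406*I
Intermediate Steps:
E = 17 (E = -1 + (½)*36 = -1 + 18 = 17)
H = 6*I*√103 (H = √(-3808 + (-10)²) = √(-3808 + 100) = √(-3708) = 6*I*√103 ≈ 60.893*I)
w(G) = -5 + 6*G (w(G) = G*6 - 5 = 6*G - 5 = -5 + 6*G)
√(w(E) + (H - 3508)) = √((-5 + 6*17) + (6*I*√103 - 3508)) = √((-5 + 102) + (-3508 + 6*I*√103)) = √(97 + (-3508 + 6*I*√103)) = √(-3411 + 6*I*√103)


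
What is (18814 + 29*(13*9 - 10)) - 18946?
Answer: 2971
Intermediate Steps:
(18814 + 29*(13*9 - 10)) - 18946 = (18814 + 29*(117 - 10)) - 18946 = (18814 + 29*107) - 18946 = (18814 + 3103) - 18946 = 21917 - 18946 = 2971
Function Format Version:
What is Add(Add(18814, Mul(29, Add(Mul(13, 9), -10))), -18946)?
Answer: 2971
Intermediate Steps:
Add(Add(18814, Mul(29, Add(Mul(13, 9), -10))), -18946) = Add(Add(18814, Mul(29, Add(117, -10))), -18946) = Add(Add(18814, Mul(29, 107)), -18946) = Add(Add(18814, 3103), -18946) = Add(21917, -18946) = 2971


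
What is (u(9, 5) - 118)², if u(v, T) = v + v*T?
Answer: 4096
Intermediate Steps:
u(v, T) = v + T*v
(u(9, 5) - 118)² = (9*(1 + 5) - 118)² = (9*6 - 118)² = (54 - 118)² = (-64)² = 4096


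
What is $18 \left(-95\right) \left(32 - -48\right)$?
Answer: $-136800$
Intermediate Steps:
$18 \left(-95\right) \left(32 - -48\right) = - 1710 \left(32 + 48\right) = \left(-1710\right) 80 = -136800$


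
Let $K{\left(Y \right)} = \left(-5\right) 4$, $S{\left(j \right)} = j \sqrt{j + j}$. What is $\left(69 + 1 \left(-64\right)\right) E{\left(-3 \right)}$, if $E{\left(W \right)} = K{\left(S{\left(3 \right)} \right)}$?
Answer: $-100$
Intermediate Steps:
$S{\left(j \right)} = \sqrt{2} j^{\frac{3}{2}}$ ($S{\left(j \right)} = j \sqrt{2 j} = j \sqrt{2} \sqrt{j} = \sqrt{2} j^{\frac{3}{2}}$)
$K{\left(Y \right)} = -20$
$E{\left(W \right)} = -20$
$\left(69 + 1 \left(-64\right)\right) E{\left(-3 \right)} = \left(69 + 1 \left(-64\right)\right) \left(-20\right) = \left(69 - 64\right) \left(-20\right) = 5 \left(-20\right) = -100$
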